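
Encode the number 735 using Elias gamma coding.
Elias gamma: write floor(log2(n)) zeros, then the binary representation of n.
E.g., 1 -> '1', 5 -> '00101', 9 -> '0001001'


num_bits = floor(log2(735)) + 1 = 10
leading_zeros = num_bits - 1 = 9
binary(735) = 1011011111

Elias gamma(735) = '000000000' + '1011011111' = 0000000001011011111 (19 bits)


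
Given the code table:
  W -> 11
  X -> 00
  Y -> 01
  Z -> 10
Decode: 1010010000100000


Decoding:
10 -> Z
10 -> Z
01 -> Y
00 -> X
00 -> X
10 -> Z
00 -> X
00 -> X


Result: ZZYXXZXX


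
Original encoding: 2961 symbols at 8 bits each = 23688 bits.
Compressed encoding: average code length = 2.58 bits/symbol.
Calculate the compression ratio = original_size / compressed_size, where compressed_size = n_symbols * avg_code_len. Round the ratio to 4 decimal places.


original_size = n_symbols * orig_bits = 2961 * 8 = 23688 bits
compressed_size = n_symbols * avg_code_len = 2961 * 2.58 = 7639.38 bits
ratio = original_size / compressed_size = 23688 / 7639.38 = 3.1008

Compression ratio = 3.1008


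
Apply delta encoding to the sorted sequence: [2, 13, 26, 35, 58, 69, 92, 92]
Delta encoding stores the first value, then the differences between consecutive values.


First value: 2
Deltas:
  13 - 2 = 11
  26 - 13 = 13
  35 - 26 = 9
  58 - 35 = 23
  69 - 58 = 11
  92 - 69 = 23
  92 - 92 = 0


Delta encoded: [2, 11, 13, 9, 23, 11, 23, 0]


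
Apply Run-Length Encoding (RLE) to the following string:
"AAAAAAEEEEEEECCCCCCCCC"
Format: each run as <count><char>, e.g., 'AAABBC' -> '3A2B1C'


Scanning runs left to right:
  i=0: run of 'A' x 6 -> '6A'
  i=6: run of 'E' x 7 -> '7E'
  i=13: run of 'C' x 9 -> '9C'

RLE = 6A7E9C


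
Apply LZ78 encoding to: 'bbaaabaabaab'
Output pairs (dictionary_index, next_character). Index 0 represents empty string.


LZ78 encoding steps:
Dictionary: {0: ''}
Step 1: w='' (idx 0), next='b' -> output (0, 'b'), add 'b' as idx 1
Step 2: w='b' (idx 1), next='a' -> output (1, 'a'), add 'ba' as idx 2
Step 3: w='' (idx 0), next='a' -> output (0, 'a'), add 'a' as idx 3
Step 4: w='a' (idx 3), next='b' -> output (3, 'b'), add 'ab' as idx 4
Step 5: w='a' (idx 3), next='a' -> output (3, 'a'), add 'aa' as idx 5
Step 6: w='ba' (idx 2), next='a' -> output (2, 'a'), add 'baa' as idx 6
Step 7: w='b' (idx 1), end of input -> output (1, '')


Encoded: [(0, 'b'), (1, 'a'), (0, 'a'), (3, 'b'), (3, 'a'), (2, 'a'), (1, '')]


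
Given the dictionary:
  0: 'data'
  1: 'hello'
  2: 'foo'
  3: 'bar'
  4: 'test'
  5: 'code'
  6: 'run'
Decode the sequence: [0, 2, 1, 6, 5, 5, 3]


Look up each index in the dictionary:
  0 -> 'data'
  2 -> 'foo'
  1 -> 'hello'
  6 -> 'run'
  5 -> 'code'
  5 -> 'code'
  3 -> 'bar'

Decoded: "data foo hello run code code bar"


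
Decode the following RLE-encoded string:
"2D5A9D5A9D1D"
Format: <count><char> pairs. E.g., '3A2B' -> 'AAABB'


Expanding each <count><char> pair:
  2D -> 'DD'
  5A -> 'AAAAA'
  9D -> 'DDDDDDDDD'
  5A -> 'AAAAA'
  9D -> 'DDDDDDDDD'
  1D -> 'D'

Decoded = DDAAAAADDDDDDDDDAAAAADDDDDDDDDD


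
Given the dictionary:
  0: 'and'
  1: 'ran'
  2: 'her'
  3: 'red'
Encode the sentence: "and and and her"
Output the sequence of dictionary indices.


Look up each word in the dictionary:
  'and' -> 0
  'and' -> 0
  'and' -> 0
  'her' -> 2

Encoded: [0, 0, 0, 2]


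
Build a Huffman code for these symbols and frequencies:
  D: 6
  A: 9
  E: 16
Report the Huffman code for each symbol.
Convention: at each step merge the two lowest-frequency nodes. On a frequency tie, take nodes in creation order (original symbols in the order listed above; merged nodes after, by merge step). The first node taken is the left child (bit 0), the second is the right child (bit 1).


Huffman tree construction:
Step 1: Merge D(6) + A(9) = 15
Step 2: Merge (D+A)(15) + E(16) = 31
Read each symbol's code off the tree from the root (left child = 0, right child = 1).

Codes:
  D: 00 (length 2)
  A: 01 (length 2)
  E: 1 (length 1)
Average code length: 46/31 = 1.4839 bits/symbol


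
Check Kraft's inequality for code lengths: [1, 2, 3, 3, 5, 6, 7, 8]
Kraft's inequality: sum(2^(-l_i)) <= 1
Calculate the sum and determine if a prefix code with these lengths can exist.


Sum = 2^(-1) + 2^(-2) + 2^(-3) + 2^(-3) + 2^(-5) + 2^(-6) + 2^(-7) + 2^(-8)
    = 0.5 + 0.25 + 0.125 + 0.125 + 0.03125 + 0.015625 + 0.0078125 + 0.00390625
    = 271/256 = 1.05859375
Since 1.05859375 > 1, Kraft's inequality is NOT satisfied.
A prefix code with these lengths CANNOT exist.

Kraft sum = 1.05859375. Not satisfied.


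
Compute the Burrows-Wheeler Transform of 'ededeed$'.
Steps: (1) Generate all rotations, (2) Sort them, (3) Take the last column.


Rotations (sorted):
  0: $ededeed -> last char: d
  1: d$ededee -> last char: e
  2: dedeed$e -> last char: e
  3: deed$ede -> last char: e
  4: ed$edede -> last char: e
  5: ededeed$ -> last char: $
  6: edeed$ed -> last char: d
  7: eed$eded -> last char: d


BWT = deeee$dd


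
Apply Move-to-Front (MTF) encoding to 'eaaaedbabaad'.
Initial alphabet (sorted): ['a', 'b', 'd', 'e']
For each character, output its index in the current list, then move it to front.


MTF encoding:
'e': index 3 in ['a', 'b', 'd', 'e'] -> ['e', 'a', 'b', 'd']
'a': index 1 in ['e', 'a', 'b', 'd'] -> ['a', 'e', 'b', 'd']
'a': index 0 in ['a', 'e', 'b', 'd'] -> ['a', 'e', 'b', 'd']
'a': index 0 in ['a', 'e', 'b', 'd'] -> ['a', 'e', 'b', 'd']
'e': index 1 in ['a', 'e', 'b', 'd'] -> ['e', 'a', 'b', 'd']
'd': index 3 in ['e', 'a', 'b', 'd'] -> ['d', 'e', 'a', 'b']
'b': index 3 in ['d', 'e', 'a', 'b'] -> ['b', 'd', 'e', 'a']
'a': index 3 in ['b', 'd', 'e', 'a'] -> ['a', 'b', 'd', 'e']
'b': index 1 in ['a', 'b', 'd', 'e'] -> ['b', 'a', 'd', 'e']
'a': index 1 in ['b', 'a', 'd', 'e'] -> ['a', 'b', 'd', 'e']
'a': index 0 in ['a', 'b', 'd', 'e'] -> ['a', 'b', 'd', 'e']
'd': index 2 in ['a', 'b', 'd', 'e'] -> ['d', 'a', 'b', 'e']


Output: [3, 1, 0, 0, 1, 3, 3, 3, 1, 1, 0, 2]


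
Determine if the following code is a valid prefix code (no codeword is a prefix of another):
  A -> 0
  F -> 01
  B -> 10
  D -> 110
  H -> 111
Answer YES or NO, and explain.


Checking each pair (does one codeword prefix another?):
  A='0' vs F='01': prefix -- VIOLATION

NO -- this is NOT a valid prefix code. A (0) is a prefix of F (01).


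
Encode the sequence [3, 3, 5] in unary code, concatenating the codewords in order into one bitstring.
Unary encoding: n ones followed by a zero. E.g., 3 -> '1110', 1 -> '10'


Encode each number as n ones followed by a terminating 0:
  3 -> 1110 (4 bits)
  3 -> 1110 (4 bits)
  5 -> 111110 (6 bits)
Total length = 4 + 4 + 6 = 14 bits.

Unary([3, 3, 5]) = 11101110111110 (14 bits)


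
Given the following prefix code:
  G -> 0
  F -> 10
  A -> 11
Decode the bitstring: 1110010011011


Decoding step by step:
Bits 11 -> A
Bits 10 -> F
Bits 0 -> G
Bits 10 -> F
Bits 0 -> G
Bits 11 -> A
Bits 0 -> G
Bits 11 -> A


Decoded message: AFGFGAGA


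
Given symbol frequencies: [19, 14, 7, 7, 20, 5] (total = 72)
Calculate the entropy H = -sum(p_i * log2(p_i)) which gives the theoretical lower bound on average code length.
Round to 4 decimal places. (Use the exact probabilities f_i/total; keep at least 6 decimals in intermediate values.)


Per-symbol terms -p_i * log2(p_i) with p_i = f_i/72:
  p = 19/72 = 0.263889: log2(p) = -1.921997, -p*log2(p) = 0.507194
  p = 14/72 = 0.194444: log2(p) = -2.362570, -p*log2(p) = 0.459389
  p = 7/72 = 0.097222: log2(p) = -3.362570, -p*log2(p) = 0.326917
  p = 7/72 = 0.097222: log2(p) = -3.362570, -p*log2(p) = 0.326917
  p = 20/72 = 0.277778: log2(p) = -1.847997, -p*log2(p) = 0.513332
  p = 5/72 = 0.069444: log2(p) = -3.847997, -p*log2(p) = 0.267222
H = 0.507194 + 0.459389 + 0.326917 + 0.326917 + 0.513332 + 0.267222 = 2.400971

H = 2.401 bits/symbol


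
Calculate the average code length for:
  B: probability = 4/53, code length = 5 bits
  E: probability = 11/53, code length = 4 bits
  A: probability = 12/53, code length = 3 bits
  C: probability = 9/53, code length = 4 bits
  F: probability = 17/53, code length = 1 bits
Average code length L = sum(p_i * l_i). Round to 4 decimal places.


Weighted contributions p_i * l_i:
  B: (4/53) * 5 = 20/53
  E: (11/53) * 4 = 44/53
  A: (12/53) * 3 = 36/53
  C: (9/53) * 4 = 36/53
  F: (17/53) * 1 = 17/53
Sum = (20 + 44 + 36 + 36 + 17)/53 = 153/53

L = 153/53 = 2.8868 bits/symbol


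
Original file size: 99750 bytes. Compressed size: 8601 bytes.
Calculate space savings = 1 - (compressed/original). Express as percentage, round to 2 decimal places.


ratio = compressed/original = 8601/99750 = 0.086226
savings = 1 - ratio = 1 - 0.086226 = 0.913774
as a percentage: 0.913774 * 100 = 91.38%

Space savings = 1 - 8601/99750 = 91.38%


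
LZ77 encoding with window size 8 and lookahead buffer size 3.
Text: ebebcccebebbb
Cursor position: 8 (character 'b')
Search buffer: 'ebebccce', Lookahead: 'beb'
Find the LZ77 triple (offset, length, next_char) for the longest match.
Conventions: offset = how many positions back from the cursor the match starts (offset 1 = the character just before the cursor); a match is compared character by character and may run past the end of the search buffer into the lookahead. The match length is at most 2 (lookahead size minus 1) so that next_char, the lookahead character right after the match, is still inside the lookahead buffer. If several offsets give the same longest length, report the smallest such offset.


Try each offset into the search buffer:
  offset=1 (pos 7, char 'e'): match length 0
  offset=2 (pos 6, char 'c'): match length 0
  offset=3 (pos 5, char 'c'): match length 0
  offset=4 (pos 4, char 'c'): match length 0
  offset=5 (pos 3, char 'b'): match length 1
  offset=6 (pos 2, char 'e'): match length 0
  offset=7 (pos 1, char 'b'): match length 2
  offset=8 (pos 0, char 'e'): match length 0
Longest match has length 2 at offset 7.
next_char = character at position 8 + 2 = 10 -> 'b'

Best match: offset=7, length=2 (matching 'be' starting at position 1)
LZ77 triple: (7, 2, 'b')


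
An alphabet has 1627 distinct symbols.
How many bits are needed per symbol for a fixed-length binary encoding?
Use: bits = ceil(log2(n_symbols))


log2(1627) = 10.668
Bracket: 2^10 = 1024 < 1627 <= 2^11 = 2048
So ceil(log2(1627)) = 11

bits = ceil(log2(1627)) = ceil(10.668) = 11 bits


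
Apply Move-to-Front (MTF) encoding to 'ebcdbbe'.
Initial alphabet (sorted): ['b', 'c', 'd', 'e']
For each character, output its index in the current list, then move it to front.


MTF encoding:
'e': index 3 in ['b', 'c', 'd', 'e'] -> ['e', 'b', 'c', 'd']
'b': index 1 in ['e', 'b', 'c', 'd'] -> ['b', 'e', 'c', 'd']
'c': index 2 in ['b', 'e', 'c', 'd'] -> ['c', 'b', 'e', 'd']
'd': index 3 in ['c', 'b', 'e', 'd'] -> ['d', 'c', 'b', 'e']
'b': index 2 in ['d', 'c', 'b', 'e'] -> ['b', 'd', 'c', 'e']
'b': index 0 in ['b', 'd', 'c', 'e'] -> ['b', 'd', 'c', 'e']
'e': index 3 in ['b', 'd', 'c', 'e'] -> ['e', 'b', 'd', 'c']


Output: [3, 1, 2, 3, 2, 0, 3]


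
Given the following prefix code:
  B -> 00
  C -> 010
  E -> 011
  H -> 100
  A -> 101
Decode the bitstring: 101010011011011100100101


Decoding step by step:
Bits 101 -> A
Bits 010 -> C
Bits 011 -> E
Bits 011 -> E
Bits 011 -> E
Bits 100 -> H
Bits 100 -> H
Bits 101 -> A


Decoded message: ACEEEHHA


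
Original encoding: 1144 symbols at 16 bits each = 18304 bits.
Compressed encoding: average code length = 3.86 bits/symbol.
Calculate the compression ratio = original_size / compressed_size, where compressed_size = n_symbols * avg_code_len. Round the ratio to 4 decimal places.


original_size = n_symbols * orig_bits = 1144 * 16 = 18304 bits
compressed_size = n_symbols * avg_code_len = 1144 * 3.86 = 4415.84 bits
ratio = original_size / compressed_size = 18304 / 4415.84 = 4.1451

Compression ratio = 4.1451


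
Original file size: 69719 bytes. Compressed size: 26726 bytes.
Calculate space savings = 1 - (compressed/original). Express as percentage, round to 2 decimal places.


ratio = compressed/original = 26726/69719 = 0.383339
savings = 1 - ratio = 1 - 0.383339 = 0.616661
as a percentage: 0.616661 * 100 = 61.67%

Space savings = 1 - 26726/69719 = 61.67%


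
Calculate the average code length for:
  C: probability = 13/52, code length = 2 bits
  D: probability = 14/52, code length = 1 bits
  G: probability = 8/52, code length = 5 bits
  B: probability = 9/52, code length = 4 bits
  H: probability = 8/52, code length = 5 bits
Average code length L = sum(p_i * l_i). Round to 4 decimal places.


Weighted contributions p_i * l_i:
  C: (13/52) * 2 = 26/52
  D: (14/52) * 1 = 14/52
  G: (8/52) * 5 = 40/52
  B: (9/52) * 4 = 36/52
  H: (8/52) * 5 = 40/52
Sum = (26 + 14 + 40 + 36 + 40)/52 = 156/52

L = 156/52 = 3.0000 bits/symbol


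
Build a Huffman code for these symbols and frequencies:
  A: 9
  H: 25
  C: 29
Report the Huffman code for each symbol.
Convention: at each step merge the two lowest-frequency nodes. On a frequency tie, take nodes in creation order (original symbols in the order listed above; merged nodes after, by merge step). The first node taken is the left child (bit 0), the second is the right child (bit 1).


Huffman tree construction:
Step 1: Merge A(9) + H(25) = 34
Step 2: Merge C(29) + (A+H)(34) = 63
Read each symbol's code off the tree from the root (left child = 0, right child = 1).

Codes:
  A: 10 (length 2)
  H: 11 (length 2)
  C: 0 (length 1)
Average code length: 97/63 = 1.5397 bits/symbol


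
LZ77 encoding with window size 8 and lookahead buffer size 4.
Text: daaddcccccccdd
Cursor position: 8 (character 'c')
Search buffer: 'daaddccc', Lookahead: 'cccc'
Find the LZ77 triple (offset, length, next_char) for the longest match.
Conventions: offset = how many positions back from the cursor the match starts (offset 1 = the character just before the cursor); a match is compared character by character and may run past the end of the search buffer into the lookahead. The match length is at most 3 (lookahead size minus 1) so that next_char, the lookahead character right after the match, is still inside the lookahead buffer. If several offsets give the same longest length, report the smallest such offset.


Try each offset into the search buffer:
  offset=1 (pos 7, char 'c'): match length 3
  offset=2 (pos 6, char 'c'): match length 3
  offset=3 (pos 5, char 'c'): match length 3
  offset=4 (pos 4, char 'd'): match length 0
  offset=5 (pos 3, char 'd'): match length 0
  offset=6 (pos 2, char 'a'): match length 0
  offset=7 (pos 1, char 'a'): match length 0
  offset=8 (pos 0, char 'd'): match length 0
Longest match has length 3, found at offsets 1, 2, 3; take the smallest, offset 1.
next_char = character at position 8 + 3 = 11 -> 'c'

Best match: offset=1, length=3 (matching 'ccc' starting at position 7)
LZ77 triple: (1, 3, 'c')


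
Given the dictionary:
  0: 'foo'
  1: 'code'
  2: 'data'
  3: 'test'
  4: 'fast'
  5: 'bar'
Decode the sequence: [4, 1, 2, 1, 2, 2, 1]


Look up each index in the dictionary:
  4 -> 'fast'
  1 -> 'code'
  2 -> 'data'
  1 -> 'code'
  2 -> 'data'
  2 -> 'data'
  1 -> 'code'

Decoded: "fast code data code data data code"


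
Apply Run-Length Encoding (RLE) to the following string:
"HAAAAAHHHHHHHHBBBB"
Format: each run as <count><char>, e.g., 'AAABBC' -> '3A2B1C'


Scanning runs left to right:
  i=0: run of 'H' x 1 -> '1H'
  i=1: run of 'A' x 5 -> '5A'
  i=6: run of 'H' x 8 -> '8H'
  i=14: run of 'B' x 4 -> '4B'

RLE = 1H5A8H4B


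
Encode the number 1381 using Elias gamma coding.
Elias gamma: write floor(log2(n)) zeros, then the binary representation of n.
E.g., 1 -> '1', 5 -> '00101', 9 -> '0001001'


num_bits = floor(log2(1381)) + 1 = 11
leading_zeros = num_bits - 1 = 10
binary(1381) = 10101100101

Elias gamma(1381) = '0000000000' + '10101100101' = 000000000010101100101 (21 bits)


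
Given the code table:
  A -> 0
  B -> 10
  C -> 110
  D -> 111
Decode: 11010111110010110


Decoding:
110 -> C
10 -> B
111 -> D
110 -> C
0 -> A
10 -> B
110 -> C


Result: CBDCABC


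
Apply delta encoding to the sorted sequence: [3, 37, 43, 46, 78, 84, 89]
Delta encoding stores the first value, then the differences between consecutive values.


First value: 3
Deltas:
  37 - 3 = 34
  43 - 37 = 6
  46 - 43 = 3
  78 - 46 = 32
  84 - 78 = 6
  89 - 84 = 5


Delta encoded: [3, 34, 6, 3, 32, 6, 5]


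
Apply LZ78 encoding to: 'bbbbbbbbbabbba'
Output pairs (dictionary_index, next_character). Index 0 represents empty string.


LZ78 encoding steps:
Dictionary: {0: ''}
Step 1: w='' (idx 0), next='b' -> output (0, 'b'), add 'b' as idx 1
Step 2: w='b' (idx 1), next='b' -> output (1, 'b'), add 'bb' as idx 2
Step 3: w='bb' (idx 2), next='b' -> output (2, 'b'), add 'bbb' as idx 3
Step 4: w='bbb' (idx 3), next='a' -> output (3, 'a'), add 'bbba' as idx 4
Step 5: w='bbba' (idx 4), end of input -> output (4, '')


Encoded: [(0, 'b'), (1, 'b'), (2, 'b'), (3, 'a'), (4, '')]


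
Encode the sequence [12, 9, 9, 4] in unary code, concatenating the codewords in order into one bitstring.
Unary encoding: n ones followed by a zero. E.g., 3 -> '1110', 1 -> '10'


Encode each number as n ones followed by a terminating 0:
  12 -> 1111111111110 (13 bits)
  9 -> 1111111110 (10 bits)
  9 -> 1111111110 (10 bits)
  4 -> 11110 (5 bits)
Total length = 13 + 10 + 10 + 5 = 38 bits.

Unary([12, 9, 9, 4]) = 11111111111101111111110111111111011110 (38 bits)


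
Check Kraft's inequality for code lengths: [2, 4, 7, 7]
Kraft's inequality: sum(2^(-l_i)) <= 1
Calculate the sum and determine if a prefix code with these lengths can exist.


Sum = 2^(-2) + 2^(-4) + 2^(-7) + 2^(-7)
    = 0.25 + 0.0625 + 0.0078125 + 0.0078125
    = 42/128 = 0.328125
Since 0.328125 <= 1, Kraft's inequality IS satisfied.
A prefix code with these lengths CAN exist.

Kraft sum = 0.328125. Satisfied.


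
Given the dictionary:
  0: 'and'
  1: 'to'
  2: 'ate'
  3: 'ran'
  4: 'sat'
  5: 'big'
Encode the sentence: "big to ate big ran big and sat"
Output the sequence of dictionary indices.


Look up each word in the dictionary:
  'big' -> 5
  'to' -> 1
  'ate' -> 2
  'big' -> 5
  'ran' -> 3
  'big' -> 5
  'and' -> 0
  'sat' -> 4

Encoded: [5, 1, 2, 5, 3, 5, 0, 4]


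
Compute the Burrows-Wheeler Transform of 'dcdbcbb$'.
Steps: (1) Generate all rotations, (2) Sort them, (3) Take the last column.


Rotations (sorted):
  0: $dcdbcbb -> last char: b
  1: b$dcdbcb -> last char: b
  2: bb$dcdbc -> last char: c
  3: bcbb$dcd -> last char: d
  4: cbb$dcdb -> last char: b
  5: cdbcbb$d -> last char: d
  6: dbcbb$dc -> last char: c
  7: dcdbcbb$ -> last char: $


BWT = bbcdbdc$


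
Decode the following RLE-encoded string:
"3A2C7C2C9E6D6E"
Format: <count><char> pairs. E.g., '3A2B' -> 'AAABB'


Expanding each <count><char> pair:
  3A -> 'AAA'
  2C -> 'CC'
  7C -> 'CCCCCCC'
  2C -> 'CC'
  9E -> 'EEEEEEEEE'
  6D -> 'DDDDDD'
  6E -> 'EEEEEE'

Decoded = AAACCCCCCCCCCCEEEEEEEEEDDDDDDEEEEEE


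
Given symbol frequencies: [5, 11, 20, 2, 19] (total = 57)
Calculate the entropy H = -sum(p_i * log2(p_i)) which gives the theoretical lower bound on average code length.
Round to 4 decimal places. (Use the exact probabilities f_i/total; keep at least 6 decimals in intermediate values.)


Per-symbol terms -p_i * log2(p_i) with p_i = f_i/57:
  p = 5/57 = 0.087719: log2(p) = -3.510962, -p*log2(p) = 0.307979
  p = 11/57 = 0.192982: log2(p) = -2.373458, -p*log2(p) = 0.458036
  p = 20/57 = 0.350877: log2(p) = -1.510962, -p*log2(p) = 0.530162
  p = 2/57 = 0.035088: log2(p) = -4.832890, -p*log2(p) = 0.169575
  p = 19/57 = 0.333333: log2(p) = -1.584963, -p*log2(p) = 0.528321
H = 0.307979 + 0.458036 + 0.530162 + 0.169575 + 0.528321 = 1.994073

H = 1.9941 bits/symbol


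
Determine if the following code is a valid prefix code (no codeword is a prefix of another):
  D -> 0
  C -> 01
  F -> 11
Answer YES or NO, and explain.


Checking each pair (does one codeword prefix another?):
  D='0' vs C='01': prefix -- VIOLATION

NO -- this is NOT a valid prefix code. D (0) is a prefix of C (01).


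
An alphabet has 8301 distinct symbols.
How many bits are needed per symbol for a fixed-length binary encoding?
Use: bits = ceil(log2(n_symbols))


log2(8301) = 13.0191
Bracket: 2^13 = 8192 < 8301 <= 2^14 = 16384
So ceil(log2(8301)) = 14

bits = ceil(log2(8301)) = ceil(13.0191) = 14 bits


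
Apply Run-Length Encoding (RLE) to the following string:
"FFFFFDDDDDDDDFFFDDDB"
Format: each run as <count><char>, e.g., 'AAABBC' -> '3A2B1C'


Scanning runs left to right:
  i=0: run of 'F' x 5 -> '5F'
  i=5: run of 'D' x 8 -> '8D'
  i=13: run of 'F' x 3 -> '3F'
  i=16: run of 'D' x 3 -> '3D'
  i=19: run of 'B' x 1 -> '1B'

RLE = 5F8D3F3D1B


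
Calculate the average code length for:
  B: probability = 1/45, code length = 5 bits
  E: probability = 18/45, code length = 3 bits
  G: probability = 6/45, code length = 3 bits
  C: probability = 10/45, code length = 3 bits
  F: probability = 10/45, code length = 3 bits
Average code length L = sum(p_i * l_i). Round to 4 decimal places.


Weighted contributions p_i * l_i:
  B: (1/45) * 5 = 5/45
  E: (18/45) * 3 = 54/45
  G: (6/45) * 3 = 18/45
  C: (10/45) * 3 = 30/45
  F: (10/45) * 3 = 30/45
Sum = (5 + 54 + 18 + 30 + 30)/45 = 137/45

L = 137/45 = 3.0444 bits/symbol


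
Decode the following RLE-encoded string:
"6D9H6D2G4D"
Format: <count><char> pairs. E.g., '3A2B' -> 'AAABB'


Expanding each <count><char> pair:
  6D -> 'DDDDDD'
  9H -> 'HHHHHHHHH'
  6D -> 'DDDDDD'
  2G -> 'GG'
  4D -> 'DDDD'

Decoded = DDDDDDHHHHHHHHHDDDDDDGGDDDD


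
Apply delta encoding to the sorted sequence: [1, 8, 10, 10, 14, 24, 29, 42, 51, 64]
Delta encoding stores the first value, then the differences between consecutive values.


First value: 1
Deltas:
  8 - 1 = 7
  10 - 8 = 2
  10 - 10 = 0
  14 - 10 = 4
  24 - 14 = 10
  29 - 24 = 5
  42 - 29 = 13
  51 - 42 = 9
  64 - 51 = 13


Delta encoded: [1, 7, 2, 0, 4, 10, 5, 13, 9, 13]


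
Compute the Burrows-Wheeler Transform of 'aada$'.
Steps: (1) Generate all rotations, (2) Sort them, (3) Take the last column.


Rotations (sorted):
  0: $aada -> last char: a
  1: a$aad -> last char: d
  2: aada$ -> last char: $
  3: ada$a -> last char: a
  4: da$aa -> last char: a


BWT = ad$aa


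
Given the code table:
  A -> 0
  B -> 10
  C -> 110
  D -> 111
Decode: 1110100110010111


Decoding:
111 -> D
0 -> A
10 -> B
0 -> A
110 -> C
0 -> A
10 -> B
111 -> D


Result: DABACABD


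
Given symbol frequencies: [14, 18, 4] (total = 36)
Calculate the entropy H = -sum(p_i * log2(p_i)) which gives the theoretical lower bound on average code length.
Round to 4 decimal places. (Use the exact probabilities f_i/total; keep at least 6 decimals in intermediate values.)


Per-symbol terms -p_i * log2(p_i) with p_i = f_i/36:
  p = 14/36 = 0.388889: log2(p) = -1.362570, -p*log2(p) = 0.529888
  p = 18/36 = 0.500000: log2(p) = -1.000000, -p*log2(p) = 0.500000
  p = 4/36 = 0.111111: log2(p) = -3.169925, -p*log2(p) = 0.352214
H = 0.529888 + 0.500000 + 0.352214 = 1.382102

H = 1.3821 bits/symbol


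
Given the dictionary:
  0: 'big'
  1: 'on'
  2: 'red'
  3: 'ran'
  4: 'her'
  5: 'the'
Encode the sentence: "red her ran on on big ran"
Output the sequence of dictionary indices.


Look up each word in the dictionary:
  'red' -> 2
  'her' -> 4
  'ran' -> 3
  'on' -> 1
  'on' -> 1
  'big' -> 0
  'ran' -> 3

Encoded: [2, 4, 3, 1, 1, 0, 3]


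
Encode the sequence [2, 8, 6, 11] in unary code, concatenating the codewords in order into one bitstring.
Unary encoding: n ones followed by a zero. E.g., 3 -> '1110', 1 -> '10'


Encode each number as n ones followed by a terminating 0:
  2 -> 110 (3 bits)
  8 -> 111111110 (9 bits)
  6 -> 1111110 (7 bits)
  11 -> 111111111110 (12 bits)
Total length = 3 + 9 + 7 + 12 = 31 bits.

Unary([2, 8, 6, 11]) = 1101111111101111110111111111110 (31 bits)


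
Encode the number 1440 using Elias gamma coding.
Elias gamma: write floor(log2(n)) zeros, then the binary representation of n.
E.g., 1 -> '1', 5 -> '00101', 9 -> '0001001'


num_bits = floor(log2(1440)) + 1 = 11
leading_zeros = num_bits - 1 = 10
binary(1440) = 10110100000

Elias gamma(1440) = '0000000000' + '10110100000' = 000000000010110100000 (21 bits)


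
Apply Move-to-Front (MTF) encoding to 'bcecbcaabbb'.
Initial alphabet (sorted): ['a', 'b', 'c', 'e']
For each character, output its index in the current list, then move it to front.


MTF encoding:
'b': index 1 in ['a', 'b', 'c', 'e'] -> ['b', 'a', 'c', 'e']
'c': index 2 in ['b', 'a', 'c', 'e'] -> ['c', 'b', 'a', 'e']
'e': index 3 in ['c', 'b', 'a', 'e'] -> ['e', 'c', 'b', 'a']
'c': index 1 in ['e', 'c', 'b', 'a'] -> ['c', 'e', 'b', 'a']
'b': index 2 in ['c', 'e', 'b', 'a'] -> ['b', 'c', 'e', 'a']
'c': index 1 in ['b', 'c', 'e', 'a'] -> ['c', 'b', 'e', 'a']
'a': index 3 in ['c', 'b', 'e', 'a'] -> ['a', 'c', 'b', 'e']
'a': index 0 in ['a', 'c', 'b', 'e'] -> ['a', 'c', 'b', 'e']
'b': index 2 in ['a', 'c', 'b', 'e'] -> ['b', 'a', 'c', 'e']
'b': index 0 in ['b', 'a', 'c', 'e'] -> ['b', 'a', 'c', 'e']
'b': index 0 in ['b', 'a', 'c', 'e'] -> ['b', 'a', 'c', 'e']


Output: [1, 2, 3, 1, 2, 1, 3, 0, 2, 0, 0]


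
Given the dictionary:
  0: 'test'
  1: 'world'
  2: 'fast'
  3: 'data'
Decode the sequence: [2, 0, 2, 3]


Look up each index in the dictionary:
  2 -> 'fast'
  0 -> 'test'
  2 -> 'fast'
  3 -> 'data'

Decoded: "fast test fast data"


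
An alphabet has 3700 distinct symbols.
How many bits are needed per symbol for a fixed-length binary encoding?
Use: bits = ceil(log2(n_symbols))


log2(3700) = 11.8533
Bracket: 2^11 = 2048 < 3700 <= 2^12 = 4096
So ceil(log2(3700)) = 12

bits = ceil(log2(3700)) = ceil(11.8533) = 12 bits


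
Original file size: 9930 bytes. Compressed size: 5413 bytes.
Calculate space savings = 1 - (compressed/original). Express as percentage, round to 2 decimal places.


ratio = compressed/original = 5413/9930 = 0.545116
savings = 1 - ratio = 1 - 0.545116 = 0.454884
as a percentage: 0.454884 * 100 = 45.49%

Space savings = 1 - 5413/9930 = 45.49%


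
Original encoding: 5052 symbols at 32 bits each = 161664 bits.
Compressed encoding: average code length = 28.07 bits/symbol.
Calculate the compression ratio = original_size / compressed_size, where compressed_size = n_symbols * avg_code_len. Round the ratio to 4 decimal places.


original_size = n_symbols * orig_bits = 5052 * 32 = 161664 bits
compressed_size = n_symbols * avg_code_len = 5052 * 28.07 = 141809.64 bits
ratio = original_size / compressed_size = 161664 / 141809.64 = 1.14

Compression ratio = 1.14


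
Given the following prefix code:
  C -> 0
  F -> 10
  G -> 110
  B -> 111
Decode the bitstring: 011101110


Decoding step by step:
Bits 0 -> C
Bits 111 -> B
Bits 0 -> C
Bits 111 -> B
Bits 0 -> C


Decoded message: CBCBC


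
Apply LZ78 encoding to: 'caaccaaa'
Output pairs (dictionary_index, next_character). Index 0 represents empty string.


LZ78 encoding steps:
Dictionary: {0: ''}
Step 1: w='' (idx 0), next='c' -> output (0, 'c'), add 'c' as idx 1
Step 2: w='' (idx 0), next='a' -> output (0, 'a'), add 'a' as idx 2
Step 3: w='a' (idx 2), next='c' -> output (2, 'c'), add 'ac' as idx 3
Step 4: w='c' (idx 1), next='a' -> output (1, 'a'), add 'ca' as idx 4
Step 5: w='a' (idx 2), next='a' -> output (2, 'a'), add 'aa' as idx 5


Encoded: [(0, 'c'), (0, 'a'), (2, 'c'), (1, 'a'), (2, 'a')]


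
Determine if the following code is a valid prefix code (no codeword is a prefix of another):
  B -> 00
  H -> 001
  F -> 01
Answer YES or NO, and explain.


Checking each pair (does one codeword prefix another?):
  B='00' vs H='001': prefix -- VIOLATION

NO -- this is NOT a valid prefix code. B (00) is a prefix of H (001).


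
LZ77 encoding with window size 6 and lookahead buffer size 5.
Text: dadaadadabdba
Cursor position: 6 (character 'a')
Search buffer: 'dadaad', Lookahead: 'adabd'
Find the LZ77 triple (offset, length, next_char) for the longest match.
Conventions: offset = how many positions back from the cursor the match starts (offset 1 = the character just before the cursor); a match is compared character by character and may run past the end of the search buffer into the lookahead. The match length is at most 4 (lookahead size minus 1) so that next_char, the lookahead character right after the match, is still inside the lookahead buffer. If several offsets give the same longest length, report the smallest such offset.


Try each offset into the search buffer:
  offset=1 (pos 5, char 'd'): match length 0
  offset=2 (pos 4, char 'a'): match length 3
  offset=3 (pos 3, char 'a'): match length 1
  offset=4 (pos 2, char 'd'): match length 0
  offset=5 (pos 1, char 'a'): match length 3
  offset=6 (pos 0, char 'd'): match length 0
Longest match has length 3, found at offsets 2, 5; take the smallest, offset 2.
next_char = character at position 6 + 3 = 9 -> 'b'

Best match: offset=2, length=3 (matching 'ada' starting at position 4)
LZ77 triple: (2, 3, 'b')


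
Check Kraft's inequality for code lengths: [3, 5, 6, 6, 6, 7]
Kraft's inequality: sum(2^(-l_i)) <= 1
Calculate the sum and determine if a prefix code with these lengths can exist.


Sum = 2^(-3) + 2^(-5) + 2^(-6) + 2^(-6) + 2^(-6) + 2^(-7)
    = 0.125 + 0.03125 + 0.015625 + 0.015625 + 0.015625 + 0.0078125
    = 27/128 = 0.2109375
Since 0.2109375 <= 1, Kraft's inequality IS satisfied.
A prefix code with these lengths CAN exist.

Kraft sum = 0.2109375. Satisfied.


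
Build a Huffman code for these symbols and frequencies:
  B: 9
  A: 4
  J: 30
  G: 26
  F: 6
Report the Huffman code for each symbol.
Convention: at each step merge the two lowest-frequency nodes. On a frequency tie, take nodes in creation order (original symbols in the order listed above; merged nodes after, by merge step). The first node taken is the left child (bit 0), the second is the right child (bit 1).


Huffman tree construction:
Step 1: Merge A(4) + F(6) = 10
Step 2: Merge B(9) + (A+F)(10) = 19
Step 3: Merge (B+(A+F))(19) + G(26) = 45
Step 4: Merge J(30) + ((B+(A+F))+G)(45) = 75
Read each symbol's code off the tree from the root (left child = 0, right child = 1).

Codes:
  B: 100 (length 3)
  A: 1010 (length 4)
  J: 0 (length 1)
  G: 11 (length 2)
  F: 1011 (length 4)
Average code length: 149/75 = 1.9867 bits/symbol


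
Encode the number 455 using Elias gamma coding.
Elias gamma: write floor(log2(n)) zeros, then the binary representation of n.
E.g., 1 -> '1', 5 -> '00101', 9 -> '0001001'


num_bits = floor(log2(455)) + 1 = 9
leading_zeros = num_bits - 1 = 8
binary(455) = 111000111

Elias gamma(455) = '00000000' + '111000111' = 00000000111000111 (17 bits)


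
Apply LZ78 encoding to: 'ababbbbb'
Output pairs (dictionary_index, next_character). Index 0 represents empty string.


LZ78 encoding steps:
Dictionary: {0: ''}
Step 1: w='' (idx 0), next='a' -> output (0, 'a'), add 'a' as idx 1
Step 2: w='' (idx 0), next='b' -> output (0, 'b'), add 'b' as idx 2
Step 3: w='a' (idx 1), next='b' -> output (1, 'b'), add 'ab' as idx 3
Step 4: w='b' (idx 2), next='b' -> output (2, 'b'), add 'bb' as idx 4
Step 5: w='bb' (idx 4), end of input -> output (4, '')


Encoded: [(0, 'a'), (0, 'b'), (1, 'b'), (2, 'b'), (4, '')]


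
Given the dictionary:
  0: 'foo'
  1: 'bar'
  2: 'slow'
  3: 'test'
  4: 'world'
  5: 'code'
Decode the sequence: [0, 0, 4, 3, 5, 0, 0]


Look up each index in the dictionary:
  0 -> 'foo'
  0 -> 'foo'
  4 -> 'world'
  3 -> 'test'
  5 -> 'code'
  0 -> 'foo'
  0 -> 'foo'

Decoded: "foo foo world test code foo foo"


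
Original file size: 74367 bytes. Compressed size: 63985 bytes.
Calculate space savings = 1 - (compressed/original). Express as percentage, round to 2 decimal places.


ratio = compressed/original = 63985/74367 = 0.860395
savings = 1 - ratio = 1 - 0.860395 = 0.139605
as a percentage: 0.139605 * 100 = 13.96%

Space savings = 1 - 63985/74367 = 13.96%


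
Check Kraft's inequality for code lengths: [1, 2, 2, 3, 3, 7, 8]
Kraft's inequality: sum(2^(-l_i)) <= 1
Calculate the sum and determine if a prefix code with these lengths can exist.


Sum = 2^(-1) + 2^(-2) + 2^(-2) + 2^(-3) + 2^(-3) + 2^(-7) + 2^(-8)
    = 0.5 + 0.25 + 0.25 + 0.125 + 0.125 + 0.0078125 + 0.00390625
    = 323/256 = 1.26171875
Since 1.26171875 > 1, Kraft's inequality is NOT satisfied.
A prefix code with these lengths CANNOT exist.

Kraft sum = 1.26171875. Not satisfied.


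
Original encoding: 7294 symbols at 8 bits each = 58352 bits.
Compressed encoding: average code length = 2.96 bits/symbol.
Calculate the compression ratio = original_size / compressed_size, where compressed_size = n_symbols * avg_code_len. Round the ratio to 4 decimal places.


original_size = n_symbols * orig_bits = 7294 * 8 = 58352 bits
compressed_size = n_symbols * avg_code_len = 7294 * 2.96 = 21590.24 bits
ratio = original_size / compressed_size = 58352 / 21590.24 = 2.7027

Compression ratio = 2.7027


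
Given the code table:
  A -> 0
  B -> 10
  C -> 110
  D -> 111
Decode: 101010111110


Decoding:
10 -> B
10 -> B
10 -> B
111 -> D
110 -> C


Result: BBBDC


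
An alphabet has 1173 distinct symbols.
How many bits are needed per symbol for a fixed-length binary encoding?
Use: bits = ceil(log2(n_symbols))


log2(1173) = 10.196
Bracket: 2^10 = 1024 < 1173 <= 2^11 = 2048
So ceil(log2(1173)) = 11

bits = ceil(log2(1173)) = ceil(10.196) = 11 bits


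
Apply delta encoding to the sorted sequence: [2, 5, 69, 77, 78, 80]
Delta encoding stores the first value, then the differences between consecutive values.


First value: 2
Deltas:
  5 - 2 = 3
  69 - 5 = 64
  77 - 69 = 8
  78 - 77 = 1
  80 - 78 = 2


Delta encoded: [2, 3, 64, 8, 1, 2]


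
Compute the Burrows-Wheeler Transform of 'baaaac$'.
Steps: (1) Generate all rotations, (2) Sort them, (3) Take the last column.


Rotations (sorted):
  0: $baaaac -> last char: c
  1: aaaac$b -> last char: b
  2: aaac$ba -> last char: a
  3: aac$baa -> last char: a
  4: ac$baaa -> last char: a
  5: baaaac$ -> last char: $
  6: c$baaaa -> last char: a


BWT = cbaaa$a


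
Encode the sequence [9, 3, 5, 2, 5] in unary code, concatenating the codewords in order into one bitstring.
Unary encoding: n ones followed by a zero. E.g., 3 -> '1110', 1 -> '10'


Encode each number as n ones followed by a terminating 0:
  9 -> 1111111110 (10 bits)
  3 -> 1110 (4 bits)
  5 -> 111110 (6 bits)
  2 -> 110 (3 bits)
  5 -> 111110 (6 bits)
Total length = 10 + 4 + 6 + 3 + 6 = 29 bits.

Unary([9, 3, 5, 2, 5]) = 11111111101110111110110111110 (29 bits)


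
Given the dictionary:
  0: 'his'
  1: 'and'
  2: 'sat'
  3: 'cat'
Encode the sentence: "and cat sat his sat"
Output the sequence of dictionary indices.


Look up each word in the dictionary:
  'and' -> 1
  'cat' -> 3
  'sat' -> 2
  'his' -> 0
  'sat' -> 2

Encoded: [1, 3, 2, 0, 2]


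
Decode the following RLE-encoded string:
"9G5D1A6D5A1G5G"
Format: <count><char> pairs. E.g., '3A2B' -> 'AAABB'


Expanding each <count><char> pair:
  9G -> 'GGGGGGGGG'
  5D -> 'DDDDD'
  1A -> 'A'
  6D -> 'DDDDDD'
  5A -> 'AAAAA'
  1G -> 'G'
  5G -> 'GGGGG'

Decoded = GGGGGGGGGDDDDDADDDDDDAAAAAGGGGGG


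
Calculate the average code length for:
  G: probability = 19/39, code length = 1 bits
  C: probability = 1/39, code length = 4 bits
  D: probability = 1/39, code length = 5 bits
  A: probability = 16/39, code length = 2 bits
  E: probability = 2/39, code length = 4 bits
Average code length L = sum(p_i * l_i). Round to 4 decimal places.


Weighted contributions p_i * l_i:
  G: (19/39) * 1 = 19/39
  C: (1/39) * 4 = 4/39
  D: (1/39) * 5 = 5/39
  A: (16/39) * 2 = 32/39
  E: (2/39) * 4 = 8/39
Sum = (19 + 4 + 5 + 32 + 8)/39 = 68/39

L = 68/39 = 1.7436 bits/symbol


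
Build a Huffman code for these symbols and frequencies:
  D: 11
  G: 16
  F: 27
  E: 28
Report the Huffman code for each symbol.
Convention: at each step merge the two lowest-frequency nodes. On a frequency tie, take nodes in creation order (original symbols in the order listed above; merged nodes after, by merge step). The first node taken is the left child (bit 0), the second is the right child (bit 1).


Huffman tree construction:
Step 1: Merge D(11) + G(16) = 27
Step 2: Merge F(27) + (D+G)(27) = 54
Step 3: Merge E(28) + (F+(D+G))(54) = 82
Read each symbol's code off the tree from the root (left child = 0, right child = 1).

Codes:
  D: 110 (length 3)
  G: 111 (length 3)
  F: 10 (length 2)
  E: 0 (length 1)
Average code length: 163/82 = 1.9878 bits/symbol


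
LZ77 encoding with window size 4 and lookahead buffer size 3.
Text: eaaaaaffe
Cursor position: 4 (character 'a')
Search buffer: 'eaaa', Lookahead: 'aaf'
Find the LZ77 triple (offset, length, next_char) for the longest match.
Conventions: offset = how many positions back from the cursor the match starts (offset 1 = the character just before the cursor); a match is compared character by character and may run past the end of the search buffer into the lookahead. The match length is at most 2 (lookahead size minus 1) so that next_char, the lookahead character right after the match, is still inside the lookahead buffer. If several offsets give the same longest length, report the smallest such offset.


Try each offset into the search buffer:
  offset=1 (pos 3, char 'a'): match length 2
  offset=2 (pos 2, char 'a'): match length 2
  offset=3 (pos 1, char 'a'): match length 2
  offset=4 (pos 0, char 'e'): match length 0
Longest match has length 2, found at offsets 1, 2, 3; take the smallest, offset 1.
next_char = character at position 4 + 2 = 6 -> 'f'

Best match: offset=1, length=2 (matching 'aa' starting at position 3)
LZ77 triple: (1, 2, 'f')


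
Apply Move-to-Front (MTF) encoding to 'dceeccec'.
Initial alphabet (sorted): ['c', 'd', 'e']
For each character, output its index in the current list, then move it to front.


MTF encoding:
'd': index 1 in ['c', 'd', 'e'] -> ['d', 'c', 'e']
'c': index 1 in ['d', 'c', 'e'] -> ['c', 'd', 'e']
'e': index 2 in ['c', 'd', 'e'] -> ['e', 'c', 'd']
'e': index 0 in ['e', 'c', 'd'] -> ['e', 'c', 'd']
'c': index 1 in ['e', 'c', 'd'] -> ['c', 'e', 'd']
'c': index 0 in ['c', 'e', 'd'] -> ['c', 'e', 'd']
'e': index 1 in ['c', 'e', 'd'] -> ['e', 'c', 'd']
'c': index 1 in ['e', 'c', 'd'] -> ['c', 'e', 'd']


Output: [1, 1, 2, 0, 1, 0, 1, 1]


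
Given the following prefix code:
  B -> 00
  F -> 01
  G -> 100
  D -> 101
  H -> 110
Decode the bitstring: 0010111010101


Decoding step by step:
Bits 00 -> B
Bits 101 -> D
Bits 110 -> H
Bits 101 -> D
Bits 01 -> F


Decoded message: BDHDF


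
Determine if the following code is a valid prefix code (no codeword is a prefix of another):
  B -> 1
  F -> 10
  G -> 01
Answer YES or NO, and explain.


Checking each pair (does one codeword prefix another?):
  B='1' vs F='10': prefix -- VIOLATION

NO -- this is NOT a valid prefix code. B (1) is a prefix of F (10).


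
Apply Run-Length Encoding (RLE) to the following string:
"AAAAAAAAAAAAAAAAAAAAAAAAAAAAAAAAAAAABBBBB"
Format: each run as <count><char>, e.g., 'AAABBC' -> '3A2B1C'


Scanning runs left to right:
  i=0: run of 'A' x 36 -> '36A'
  i=36: run of 'B' x 5 -> '5B'

RLE = 36A5B


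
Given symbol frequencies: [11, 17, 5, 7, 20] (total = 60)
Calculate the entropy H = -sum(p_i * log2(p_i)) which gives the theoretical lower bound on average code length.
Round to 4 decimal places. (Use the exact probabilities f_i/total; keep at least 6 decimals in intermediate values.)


Per-symbol terms -p_i * log2(p_i) with p_i = f_i/60:
  p = 11/60 = 0.183333: log2(p) = -2.447459, -p*log2(p) = 0.448701
  p = 17/60 = 0.283333: log2(p) = -1.819428, -p*log2(p) = 0.515505
  p = 5/60 = 0.083333: log2(p) = -3.584963, -p*log2(p) = 0.298747
  p = 7/60 = 0.116667: log2(p) = -3.099536, -p*log2(p) = 0.361612
  p = 20/60 = 0.333333: log2(p) = -1.584963, -p*log2(p) = 0.528321
H = 0.448701 + 0.515505 + 0.298747 + 0.361612 + 0.528321 = 2.152886

H = 2.1529 bits/symbol


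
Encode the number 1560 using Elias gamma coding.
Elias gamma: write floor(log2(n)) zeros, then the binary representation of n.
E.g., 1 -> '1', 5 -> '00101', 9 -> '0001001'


num_bits = floor(log2(1560)) + 1 = 11
leading_zeros = num_bits - 1 = 10
binary(1560) = 11000011000

Elias gamma(1560) = '0000000000' + '11000011000' = 000000000011000011000 (21 bits)
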